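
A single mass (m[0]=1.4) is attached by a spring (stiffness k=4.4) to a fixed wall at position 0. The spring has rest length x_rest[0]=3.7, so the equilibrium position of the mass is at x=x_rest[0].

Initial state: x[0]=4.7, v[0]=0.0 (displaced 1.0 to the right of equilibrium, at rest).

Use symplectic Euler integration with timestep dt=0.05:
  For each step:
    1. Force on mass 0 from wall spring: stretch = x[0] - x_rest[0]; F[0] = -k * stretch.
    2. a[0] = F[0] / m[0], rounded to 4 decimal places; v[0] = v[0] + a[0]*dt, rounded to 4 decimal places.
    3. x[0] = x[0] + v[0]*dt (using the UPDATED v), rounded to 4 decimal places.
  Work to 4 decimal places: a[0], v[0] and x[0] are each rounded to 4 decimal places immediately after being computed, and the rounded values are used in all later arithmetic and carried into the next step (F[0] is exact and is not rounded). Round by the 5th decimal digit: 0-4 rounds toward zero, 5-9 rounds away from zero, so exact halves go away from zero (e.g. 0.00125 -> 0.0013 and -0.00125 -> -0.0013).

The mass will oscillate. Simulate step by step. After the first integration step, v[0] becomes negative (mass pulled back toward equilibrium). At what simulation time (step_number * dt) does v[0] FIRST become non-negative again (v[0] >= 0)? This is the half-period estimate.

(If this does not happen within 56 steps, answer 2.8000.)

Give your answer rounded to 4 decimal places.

Answer: 1.8000

Derivation:
Step 0: x=[4.7000] v=[0.0000]
Step 1: x=[4.6921] v=[-0.1571]
Step 2: x=[4.6765] v=[-0.3130]
Step 3: x=[4.6532] v=[-0.4665]
Step 4: x=[4.6224] v=[-0.6163]
Step 5: x=[4.5843] v=[-0.7613]
Step 6: x=[4.5393] v=[-0.9003]
Step 7: x=[4.4877] v=[-1.0322]
Step 8: x=[4.4299] v=[-1.1560]
Step 9: x=[4.3664] v=[-1.2707]
Step 10: x=[4.2976] v=[-1.3754]
Step 11: x=[4.2241] v=[-1.4693]
Step 12: x=[4.1465] v=[-1.5517]
Step 13: x=[4.0654] v=[-1.6219]
Step 14: x=[3.9814] v=[-1.6793]
Step 15: x=[3.8952] v=[-1.7235]
Step 16: x=[3.8075] v=[-1.7542]
Step 17: x=[3.7189] v=[-1.7711]
Step 18: x=[3.6302] v=[-1.7741]
Step 19: x=[3.5420] v=[-1.7631]
Step 20: x=[3.4551] v=[-1.7383]
Step 21: x=[3.3701] v=[-1.6998]
Step 22: x=[3.2877] v=[-1.6480]
Step 23: x=[3.2085] v=[-1.5832]
Step 24: x=[3.1332] v=[-1.5060]
Step 25: x=[3.0624] v=[-1.4169]
Step 26: x=[2.9966] v=[-1.3167]
Step 27: x=[2.9363] v=[-1.2062]
Step 28: x=[2.8820] v=[-1.0862]
Step 29: x=[2.8341] v=[-0.9577]
Step 30: x=[2.7930] v=[-0.8216]
Step 31: x=[2.7590] v=[-0.6791]
Step 32: x=[2.7324] v=[-0.5312]
Step 33: x=[2.7134] v=[-0.3792]
Step 34: x=[2.7022] v=[-0.2242]
Step 35: x=[2.6988] v=[-0.0674]
Step 36: x=[2.7033] v=[0.0899]
First v>=0 after going negative at step 36, time=1.8000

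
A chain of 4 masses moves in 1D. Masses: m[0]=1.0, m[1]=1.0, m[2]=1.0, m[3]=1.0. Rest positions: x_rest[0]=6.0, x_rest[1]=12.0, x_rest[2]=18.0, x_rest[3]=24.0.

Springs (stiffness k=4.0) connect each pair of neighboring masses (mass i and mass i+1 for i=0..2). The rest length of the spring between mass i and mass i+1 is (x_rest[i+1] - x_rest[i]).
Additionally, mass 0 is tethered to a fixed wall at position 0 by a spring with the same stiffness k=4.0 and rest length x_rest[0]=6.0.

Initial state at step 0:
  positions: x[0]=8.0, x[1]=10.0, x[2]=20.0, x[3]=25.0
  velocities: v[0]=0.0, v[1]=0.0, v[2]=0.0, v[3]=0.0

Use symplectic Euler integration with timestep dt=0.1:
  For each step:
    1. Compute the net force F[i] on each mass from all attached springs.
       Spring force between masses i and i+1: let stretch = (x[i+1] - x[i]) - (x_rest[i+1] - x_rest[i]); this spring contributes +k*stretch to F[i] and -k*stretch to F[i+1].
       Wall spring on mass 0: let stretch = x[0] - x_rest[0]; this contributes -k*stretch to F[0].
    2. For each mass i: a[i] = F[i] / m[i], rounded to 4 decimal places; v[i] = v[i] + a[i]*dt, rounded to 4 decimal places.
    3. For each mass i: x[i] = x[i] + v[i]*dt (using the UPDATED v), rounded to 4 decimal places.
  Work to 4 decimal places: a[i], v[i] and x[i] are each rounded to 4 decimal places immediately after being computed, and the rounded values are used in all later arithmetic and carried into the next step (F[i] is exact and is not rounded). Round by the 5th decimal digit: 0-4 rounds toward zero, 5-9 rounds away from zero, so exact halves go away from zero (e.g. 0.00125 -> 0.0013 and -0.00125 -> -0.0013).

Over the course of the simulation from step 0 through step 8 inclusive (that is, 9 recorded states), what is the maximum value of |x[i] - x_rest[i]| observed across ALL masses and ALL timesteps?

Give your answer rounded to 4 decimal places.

Step 0: x=[8.0000 10.0000 20.0000 25.0000] v=[0.0000 0.0000 0.0000 0.0000]
Step 1: x=[7.7600 10.3200 19.8000 25.0400] v=[-2.4000 3.2000 -2.0000 0.4000]
Step 2: x=[7.3120 10.9168 19.4304 25.1104] v=[-4.4800 5.9680 -3.6960 0.7040]
Step 3: x=[6.7157 11.7100 18.9475 25.1936] v=[-5.9629 7.9315 -4.8294 0.8320]
Step 4: x=[6.0506 12.5929 18.4249 25.2670] v=[-6.6515 8.8288 -5.2260 0.7336]
Step 5: x=[5.4051 13.4474 17.9427 25.3067] v=[-6.4548 8.5447 -4.8220 0.3968]
Step 6: x=[4.8651 14.1600 17.5753 25.2918] v=[-5.3999 7.1259 -3.6745 -0.1488]
Step 7: x=[4.5023 14.6374 17.3799 25.2083] v=[-3.6280 4.7741 -1.9540 -0.8354]
Step 8: x=[4.3648 14.8191 17.3879 25.0516] v=[-1.3749 1.8171 0.0804 -1.5668]
Max displacement = 2.8191

Answer: 2.8191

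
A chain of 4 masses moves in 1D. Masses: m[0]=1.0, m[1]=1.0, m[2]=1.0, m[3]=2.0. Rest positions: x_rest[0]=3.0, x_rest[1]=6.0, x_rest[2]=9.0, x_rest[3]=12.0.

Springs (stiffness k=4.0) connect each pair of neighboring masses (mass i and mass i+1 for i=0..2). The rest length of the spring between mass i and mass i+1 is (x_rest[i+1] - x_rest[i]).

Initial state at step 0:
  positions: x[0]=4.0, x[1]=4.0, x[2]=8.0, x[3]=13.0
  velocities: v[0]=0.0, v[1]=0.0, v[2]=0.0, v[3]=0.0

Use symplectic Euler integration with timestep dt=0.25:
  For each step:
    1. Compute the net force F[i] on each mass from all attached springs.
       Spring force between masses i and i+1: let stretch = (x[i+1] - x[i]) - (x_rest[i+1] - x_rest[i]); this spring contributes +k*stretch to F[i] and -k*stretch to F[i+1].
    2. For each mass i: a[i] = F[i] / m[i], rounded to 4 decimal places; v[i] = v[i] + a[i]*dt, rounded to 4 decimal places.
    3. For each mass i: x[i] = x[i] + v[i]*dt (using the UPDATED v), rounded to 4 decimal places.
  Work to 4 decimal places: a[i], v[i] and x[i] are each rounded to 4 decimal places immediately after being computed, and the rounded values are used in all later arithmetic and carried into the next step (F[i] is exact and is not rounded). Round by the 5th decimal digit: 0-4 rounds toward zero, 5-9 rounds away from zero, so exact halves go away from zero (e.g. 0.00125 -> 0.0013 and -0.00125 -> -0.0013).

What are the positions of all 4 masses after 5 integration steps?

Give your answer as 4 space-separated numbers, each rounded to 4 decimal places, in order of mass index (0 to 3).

Step 0: x=[4.0000 4.0000 8.0000 13.0000] v=[0.0000 0.0000 0.0000 0.0000]
Step 1: x=[3.2500 5.0000 8.2500 12.7500] v=[-3.0000 4.0000 1.0000 -1.0000]
Step 2: x=[2.1875 6.3750 8.8125 12.3125] v=[-4.2500 5.5000 2.2500 -1.7500]
Step 3: x=[1.4219 7.3125 9.6406 11.8125] v=[-3.0625 3.7500 3.3125 -2.0000]
Step 4: x=[1.3789 7.3594 10.4297 11.4160] v=[-0.1719 0.1875 3.1563 -1.5860]
Step 5: x=[2.0811 6.6787 10.6978 11.2712] v=[2.8086 -2.7227 1.0723 -0.5792]

Answer: 2.0811 6.6787 10.6978 11.2712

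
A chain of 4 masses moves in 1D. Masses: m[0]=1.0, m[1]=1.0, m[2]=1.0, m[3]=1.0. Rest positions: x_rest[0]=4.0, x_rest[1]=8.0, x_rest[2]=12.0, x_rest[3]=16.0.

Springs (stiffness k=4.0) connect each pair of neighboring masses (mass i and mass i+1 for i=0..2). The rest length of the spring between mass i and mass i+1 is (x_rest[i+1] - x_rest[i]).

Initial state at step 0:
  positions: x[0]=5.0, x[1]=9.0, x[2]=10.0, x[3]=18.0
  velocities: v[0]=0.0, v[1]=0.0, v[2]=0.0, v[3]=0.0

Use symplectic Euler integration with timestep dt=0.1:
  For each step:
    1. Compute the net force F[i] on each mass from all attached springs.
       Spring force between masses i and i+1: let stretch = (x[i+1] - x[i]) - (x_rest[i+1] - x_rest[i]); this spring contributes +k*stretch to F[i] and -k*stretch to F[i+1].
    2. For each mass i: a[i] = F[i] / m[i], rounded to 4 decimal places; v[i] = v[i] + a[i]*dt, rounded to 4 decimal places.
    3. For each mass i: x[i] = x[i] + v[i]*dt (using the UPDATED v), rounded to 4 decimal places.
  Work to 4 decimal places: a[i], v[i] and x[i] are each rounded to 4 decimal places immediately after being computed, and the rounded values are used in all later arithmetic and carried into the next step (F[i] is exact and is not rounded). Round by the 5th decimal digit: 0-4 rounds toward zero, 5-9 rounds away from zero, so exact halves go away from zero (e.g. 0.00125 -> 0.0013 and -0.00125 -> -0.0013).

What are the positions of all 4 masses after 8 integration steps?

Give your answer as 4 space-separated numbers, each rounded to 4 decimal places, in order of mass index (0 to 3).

Answer: 4.3884 7.7822 14.7243 15.1053

Derivation:
Step 0: x=[5.0000 9.0000 10.0000 18.0000] v=[0.0000 0.0000 0.0000 0.0000]
Step 1: x=[5.0000 8.8800 10.2800 17.8400] v=[0.0000 -1.2000 2.8000 -1.6000]
Step 2: x=[4.9952 8.6608 10.8064 17.5376] v=[-0.0480 -2.1920 5.2640 -3.0240]
Step 3: x=[4.9770 8.3808 11.5162 17.1260] v=[-0.1818 -2.8000 7.0982 -4.1165]
Step 4: x=[4.9350 8.0901 12.3250 16.6500] v=[-0.4203 -2.9074 8.0880 -4.7604]
Step 5: x=[4.8592 7.8426 13.1374 16.1610] v=[-0.7583 -2.4755 8.1240 -4.8904]
Step 6: x=[4.7427 7.6875 13.8590 15.7110] v=[-1.1649 -1.5509 7.2155 -4.4998]
Step 7: x=[4.5840 7.6615 14.4078 15.3469] v=[-1.5870 -0.2602 5.4877 -3.6406]
Step 8: x=[4.3884 7.7822 14.7243 15.1053] v=[-1.9560 1.2073 3.1648 -2.4162]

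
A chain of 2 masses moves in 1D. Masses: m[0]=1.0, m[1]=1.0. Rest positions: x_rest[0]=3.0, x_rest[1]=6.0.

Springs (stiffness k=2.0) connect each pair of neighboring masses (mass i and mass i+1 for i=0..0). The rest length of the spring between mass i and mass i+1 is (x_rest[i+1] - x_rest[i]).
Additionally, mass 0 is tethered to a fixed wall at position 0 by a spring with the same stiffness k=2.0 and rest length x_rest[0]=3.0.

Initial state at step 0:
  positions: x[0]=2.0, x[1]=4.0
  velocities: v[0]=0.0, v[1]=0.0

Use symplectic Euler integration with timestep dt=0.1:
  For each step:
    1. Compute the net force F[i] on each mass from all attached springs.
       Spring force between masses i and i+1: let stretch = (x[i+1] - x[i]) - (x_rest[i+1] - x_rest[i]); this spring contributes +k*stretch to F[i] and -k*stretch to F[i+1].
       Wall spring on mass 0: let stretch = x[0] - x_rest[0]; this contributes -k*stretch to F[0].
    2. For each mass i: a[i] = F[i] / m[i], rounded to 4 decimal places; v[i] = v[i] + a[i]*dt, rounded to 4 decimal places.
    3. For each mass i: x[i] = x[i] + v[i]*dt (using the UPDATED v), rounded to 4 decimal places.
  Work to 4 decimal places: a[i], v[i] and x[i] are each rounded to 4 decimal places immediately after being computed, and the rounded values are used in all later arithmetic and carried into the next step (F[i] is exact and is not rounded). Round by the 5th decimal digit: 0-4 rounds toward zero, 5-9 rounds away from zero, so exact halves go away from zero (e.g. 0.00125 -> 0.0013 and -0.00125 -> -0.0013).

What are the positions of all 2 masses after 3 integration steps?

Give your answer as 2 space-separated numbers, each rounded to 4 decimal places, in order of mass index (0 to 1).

Step 0: x=[2.0000 4.0000] v=[0.0000 0.0000]
Step 1: x=[2.0000 4.0200] v=[0.0000 0.2000]
Step 2: x=[2.0004 4.0596] v=[0.0040 0.3960]
Step 3: x=[2.0020 4.1180] v=[0.0158 0.5842]

Answer: 2.0020 4.1180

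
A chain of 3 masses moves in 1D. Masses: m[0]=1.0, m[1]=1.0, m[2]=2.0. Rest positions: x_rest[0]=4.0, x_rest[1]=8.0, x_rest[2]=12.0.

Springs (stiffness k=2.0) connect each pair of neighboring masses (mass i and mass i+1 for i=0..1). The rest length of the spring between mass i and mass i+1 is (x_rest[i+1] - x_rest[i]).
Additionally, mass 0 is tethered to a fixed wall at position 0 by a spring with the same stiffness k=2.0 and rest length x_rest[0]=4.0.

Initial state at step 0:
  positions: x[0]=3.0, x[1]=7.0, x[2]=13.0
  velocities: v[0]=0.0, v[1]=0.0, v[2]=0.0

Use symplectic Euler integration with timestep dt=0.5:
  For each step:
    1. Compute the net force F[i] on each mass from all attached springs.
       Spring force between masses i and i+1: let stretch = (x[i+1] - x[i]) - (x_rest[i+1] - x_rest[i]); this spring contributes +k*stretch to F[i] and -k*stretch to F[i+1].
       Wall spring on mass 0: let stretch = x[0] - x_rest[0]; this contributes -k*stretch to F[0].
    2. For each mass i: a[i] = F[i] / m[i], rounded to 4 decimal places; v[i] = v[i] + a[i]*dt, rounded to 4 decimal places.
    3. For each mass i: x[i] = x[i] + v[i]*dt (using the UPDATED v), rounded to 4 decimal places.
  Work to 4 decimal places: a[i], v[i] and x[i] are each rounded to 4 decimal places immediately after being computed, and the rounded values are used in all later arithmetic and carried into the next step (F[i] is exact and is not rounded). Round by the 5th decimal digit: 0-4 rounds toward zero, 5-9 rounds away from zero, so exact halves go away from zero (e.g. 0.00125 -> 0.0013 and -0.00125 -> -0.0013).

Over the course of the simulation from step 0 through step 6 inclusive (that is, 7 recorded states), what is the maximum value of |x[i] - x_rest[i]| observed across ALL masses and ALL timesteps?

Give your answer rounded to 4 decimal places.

Step 0: x=[3.0000 7.0000 13.0000] v=[0.0000 0.0000 0.0000]
Step 1: x=[3.5000 8.0000 12.5000] v=[1.0000 2.0000 -1.0000]
Step 2: x=[4.5000 9.0000 11.8750] v=[2.0000 2.0000 -1.2500]
Step 3: x=[5.5000 9.1875 11.5313] v=[2.0000 0.3750 -0.6875]
Step 4: x=[5.5938 8.7032 11.6016] v=[0.1875 -0.9687 0.1406]
Step 5: x=[4.4454 8.1134 11.9473] v=[-2.2969 -1.1797 0.6914]
Step 6: x=[2.9083 7.6065 12.3346] v=[-3.0743 -1.0138 0.7745]
Max displacement = 1.5938

Answer: 1.5938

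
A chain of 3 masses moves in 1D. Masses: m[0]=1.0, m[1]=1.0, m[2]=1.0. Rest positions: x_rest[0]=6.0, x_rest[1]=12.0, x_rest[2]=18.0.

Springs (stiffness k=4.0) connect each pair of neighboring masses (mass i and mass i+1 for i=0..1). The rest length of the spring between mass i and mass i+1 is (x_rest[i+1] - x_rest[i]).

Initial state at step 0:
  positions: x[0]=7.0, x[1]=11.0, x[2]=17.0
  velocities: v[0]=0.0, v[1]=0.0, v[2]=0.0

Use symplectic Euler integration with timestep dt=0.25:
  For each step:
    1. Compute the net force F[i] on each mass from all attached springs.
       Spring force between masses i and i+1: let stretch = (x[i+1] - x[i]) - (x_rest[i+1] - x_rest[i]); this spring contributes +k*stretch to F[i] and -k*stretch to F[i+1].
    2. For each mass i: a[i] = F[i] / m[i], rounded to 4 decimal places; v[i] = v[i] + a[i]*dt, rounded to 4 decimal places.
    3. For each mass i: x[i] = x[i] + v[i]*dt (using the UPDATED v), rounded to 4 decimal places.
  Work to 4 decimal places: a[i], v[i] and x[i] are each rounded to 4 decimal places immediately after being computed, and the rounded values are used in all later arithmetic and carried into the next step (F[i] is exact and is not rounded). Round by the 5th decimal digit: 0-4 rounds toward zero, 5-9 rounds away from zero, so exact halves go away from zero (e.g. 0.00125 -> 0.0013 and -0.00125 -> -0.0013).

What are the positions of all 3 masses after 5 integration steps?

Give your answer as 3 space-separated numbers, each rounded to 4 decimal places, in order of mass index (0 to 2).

Step 0: x=[7.0000 11.0000 17.0000] v=[0.0000 0.0000 0.0000]
Step 1: x=[6.5000 11.5000 17.0000] v=[-2.0000 2.0000 0.0000]
Step 2: x=[5.7500 12.1250 17.1250] v=[-3.0000 2.5000 0.5000]
Step 3: x=[5.0938 12.4063 17.5000] v=[-2.6250 1.1250 1.5000]
Step 4: x=[4.7657 12.1329 18.1016] v=[-1.3125 -1.0938 2.4063]
Step 5: x=[4.7794 11.5098 18.7110] v=[0.0547 -2.4923 2.4376]

Answer: 4.7794 11.5098 18.7110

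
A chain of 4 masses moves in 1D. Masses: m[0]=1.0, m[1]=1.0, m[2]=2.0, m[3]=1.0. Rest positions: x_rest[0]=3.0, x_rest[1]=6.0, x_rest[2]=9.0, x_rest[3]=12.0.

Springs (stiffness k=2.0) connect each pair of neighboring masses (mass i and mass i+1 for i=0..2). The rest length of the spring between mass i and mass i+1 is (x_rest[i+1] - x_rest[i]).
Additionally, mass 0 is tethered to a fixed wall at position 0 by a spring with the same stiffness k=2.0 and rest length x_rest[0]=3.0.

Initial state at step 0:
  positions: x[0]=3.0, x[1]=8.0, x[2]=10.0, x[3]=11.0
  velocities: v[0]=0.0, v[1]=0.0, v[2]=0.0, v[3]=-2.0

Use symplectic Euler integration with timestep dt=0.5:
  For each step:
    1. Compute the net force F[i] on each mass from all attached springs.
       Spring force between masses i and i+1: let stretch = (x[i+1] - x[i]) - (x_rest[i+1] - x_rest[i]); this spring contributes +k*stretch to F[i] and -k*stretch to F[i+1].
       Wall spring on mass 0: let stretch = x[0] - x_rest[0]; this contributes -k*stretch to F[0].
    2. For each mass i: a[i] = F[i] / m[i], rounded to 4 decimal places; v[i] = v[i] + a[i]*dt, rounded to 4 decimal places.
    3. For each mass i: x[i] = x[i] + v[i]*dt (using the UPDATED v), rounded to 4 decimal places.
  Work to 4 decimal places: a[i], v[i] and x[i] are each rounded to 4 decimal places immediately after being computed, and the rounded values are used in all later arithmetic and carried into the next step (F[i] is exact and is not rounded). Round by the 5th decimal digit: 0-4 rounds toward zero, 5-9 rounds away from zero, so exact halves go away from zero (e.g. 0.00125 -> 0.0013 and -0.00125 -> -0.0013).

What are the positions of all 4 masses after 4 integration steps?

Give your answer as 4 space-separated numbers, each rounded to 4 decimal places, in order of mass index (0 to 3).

Answer: 1.4375 5.6250 7.6719 12.8750

Derivation:
Step 0: x=[3.0000 8.0000 10.0000 11.0000] v=[0.0000 0.0000 0.0000 -2.0000]
Step 1: x=[4.0000 6.5000 9.7500 11.0000] v=[2.0000 -3.0000 -0.5000 0.0000]
Step 2: x=[4.2500 5.3750 9.0000 11.8750] v=[0.5000 -2.2500 -1.5000 1.7500]
Step 3: x=[2.9375 5.5000 8.0625 12.8125] v=[-2.6250 0.2500 -1.8750 1.8750]
Step 4: x=[1.4375 5.6250 7.6719 12.8750] v=[-3.0000 0.2500 -0.7813 0.1250]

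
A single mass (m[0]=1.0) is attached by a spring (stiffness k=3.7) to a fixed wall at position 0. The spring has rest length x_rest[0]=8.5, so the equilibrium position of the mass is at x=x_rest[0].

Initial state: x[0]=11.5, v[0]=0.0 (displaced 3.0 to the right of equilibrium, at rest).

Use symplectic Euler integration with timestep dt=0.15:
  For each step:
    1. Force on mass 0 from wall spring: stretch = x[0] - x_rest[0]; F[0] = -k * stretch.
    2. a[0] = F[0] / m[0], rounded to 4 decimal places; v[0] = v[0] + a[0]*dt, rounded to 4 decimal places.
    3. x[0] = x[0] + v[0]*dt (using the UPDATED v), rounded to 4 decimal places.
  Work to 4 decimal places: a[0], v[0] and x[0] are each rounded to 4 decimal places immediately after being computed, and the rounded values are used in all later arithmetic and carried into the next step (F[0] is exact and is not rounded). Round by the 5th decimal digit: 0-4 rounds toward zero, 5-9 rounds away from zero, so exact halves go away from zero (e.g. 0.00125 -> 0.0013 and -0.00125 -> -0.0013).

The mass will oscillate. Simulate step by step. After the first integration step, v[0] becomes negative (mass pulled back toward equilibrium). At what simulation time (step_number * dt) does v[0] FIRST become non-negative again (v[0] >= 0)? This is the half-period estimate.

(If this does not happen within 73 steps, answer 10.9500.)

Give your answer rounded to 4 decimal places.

Answer: 1.6500

Derivation:
Step 0: x=[11.5000] v=[0.0000]
Step 1: x=[11.2503] v=[-1.6650]
Step 2: x=[10.7716] v=[-3.1914]
Step 3: x=[10.1038] v=[-4.4521]
Step 4: x=[9.3025] v=[-5.3422]
Step 5: x=[8.4344] v=[-5.7876]
Step 6: x=[7.5717] v=[-5.7512]
Step 7: x=[6.7863] v=[-5.2360]
Step 8: x=[6.1436] v=[-4.2849]
Step 9: x=[5.6970] v=[-2.9771]
Step 10: x=[5.4838] v=[-1.4214]
Step 11: x=[5.5217] v=[0.2526]
First v>=0 after going negative at step 11, time=1.6500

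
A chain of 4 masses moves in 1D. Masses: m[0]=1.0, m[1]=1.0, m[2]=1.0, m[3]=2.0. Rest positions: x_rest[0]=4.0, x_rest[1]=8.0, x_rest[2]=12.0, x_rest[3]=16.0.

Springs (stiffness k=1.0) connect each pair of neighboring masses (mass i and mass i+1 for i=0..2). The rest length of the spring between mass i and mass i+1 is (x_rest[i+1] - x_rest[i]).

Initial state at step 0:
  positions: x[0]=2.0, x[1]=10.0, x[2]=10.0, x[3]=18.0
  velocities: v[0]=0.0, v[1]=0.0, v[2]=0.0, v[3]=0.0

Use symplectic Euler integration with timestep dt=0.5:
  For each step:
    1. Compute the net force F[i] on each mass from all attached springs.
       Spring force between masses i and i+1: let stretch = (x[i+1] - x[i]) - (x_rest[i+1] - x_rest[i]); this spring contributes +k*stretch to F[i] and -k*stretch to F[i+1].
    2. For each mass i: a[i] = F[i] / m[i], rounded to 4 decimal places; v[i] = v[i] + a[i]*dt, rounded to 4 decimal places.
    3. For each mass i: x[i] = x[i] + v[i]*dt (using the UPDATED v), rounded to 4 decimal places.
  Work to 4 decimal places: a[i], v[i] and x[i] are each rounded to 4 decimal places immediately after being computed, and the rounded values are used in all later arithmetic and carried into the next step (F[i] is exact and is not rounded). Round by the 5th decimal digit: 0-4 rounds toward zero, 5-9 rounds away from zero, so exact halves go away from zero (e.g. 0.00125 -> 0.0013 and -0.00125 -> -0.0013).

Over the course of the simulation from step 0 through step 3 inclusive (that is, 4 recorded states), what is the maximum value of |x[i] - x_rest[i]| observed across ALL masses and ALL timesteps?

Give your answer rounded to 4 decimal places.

Answer: 3.2032

Derivation:
Step 0: x=[2.0000 10.0000 10.0000 18.0000] v=[0.0000 0.0000 0.0000 0.0000]
Step 1: x=[3.0000 8.0000 12.0000 17.5000] v=[2.0000 -4.0000 4.0000 -1.0000]
Step 2: x=[4.2500 5.7500 14.3750 16.8125] v=[2.5000 -4.5000 4.7500 -1.3750]
Step 3: x=[4.8750 5.2813 15.2032 16.3203] v=[1.2500 -0.9375 1.6563 -0.9844]
Max displacement = 3.2032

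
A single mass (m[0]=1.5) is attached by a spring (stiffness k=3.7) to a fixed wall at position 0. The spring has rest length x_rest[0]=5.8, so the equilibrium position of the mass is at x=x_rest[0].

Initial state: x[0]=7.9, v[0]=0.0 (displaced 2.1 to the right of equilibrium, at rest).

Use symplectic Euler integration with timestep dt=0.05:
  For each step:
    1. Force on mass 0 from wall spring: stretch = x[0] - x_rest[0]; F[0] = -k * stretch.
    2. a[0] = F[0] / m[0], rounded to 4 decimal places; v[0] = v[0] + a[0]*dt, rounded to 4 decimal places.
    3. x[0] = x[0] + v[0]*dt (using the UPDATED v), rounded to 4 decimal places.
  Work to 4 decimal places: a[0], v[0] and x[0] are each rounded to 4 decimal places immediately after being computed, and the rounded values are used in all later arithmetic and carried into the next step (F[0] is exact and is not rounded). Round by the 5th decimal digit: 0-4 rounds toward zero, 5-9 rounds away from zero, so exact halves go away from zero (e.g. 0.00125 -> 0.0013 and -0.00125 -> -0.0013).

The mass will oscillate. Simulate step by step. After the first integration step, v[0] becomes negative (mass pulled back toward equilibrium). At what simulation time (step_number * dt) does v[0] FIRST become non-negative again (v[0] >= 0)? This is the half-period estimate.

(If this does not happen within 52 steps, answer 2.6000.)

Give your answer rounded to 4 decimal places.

Step 0: x=[7.9000] v=[0.0000]
Step 1: x=[7.8871] v=[-0.2590]
Step 2: x=[7.8613] v=[-0.5164]
Step 3: x=[7.8228] v=[-0.7706]
Step 4: x=[7.7718] v=[-1.0201]
Step 5: x=[7.7086] v=[-1.2633]
Step 6: x=[7.6337] v=[-1.4987]
Step 7: x=[7.5475] v=[-1.7249]
Step 8: x=[7.4505] v=[-1.9404]
Step 9: x=[7.3433] v=[-2.1440]
Step 10: x=[7.2266] v=[-2.3343]
Step 11: x=[7.1011] v=[-2.5102]
Step 12: x=[6.9676] v=[-2.6707]
Step 13: x=[6.8269] v=[-2.8147]
Step 14: x=[6.6798] v=[-2.9414]
Step 15: x=[6.5273] v=[-3.0499]
Step 16: x=[6.3703] v=[-3.1396]
Step 17: x=[6.2098] v=[-3.2099]
Step 18: x=[6.0468] v=[-3.2604]
Step 19: x=[5.8823] v=[-3.2908]
Step 20: x=[5.7173] v=[-3.3010]
Step 21: x=[5.5528] v=[-3.2908]
Step 22: x=[5.3898] v=[-3.2603]
Step 23: x=[5.2293] v=[-3.2097]
Step 24: x=[5.0723] v=[-3.1393]
Step 25: x=[4.9198] v=[-3.0496]
Step 26: x=[4.7728] v=[-2.9410]
Step 27: x=[4.6321] v=[-2.8143]
Step 28: x=[4.4986] v=[-2.6703]
Step 29: x=[4.3731] v=[-2.5098]
Step 30: x=[4.2564] v=[-2.3338]
Step 31: x=[4.1492] v=[-2.1434]
Step 32: x=[4.0522] v=[-1.9398]
Step 33: x=[3.9660] v=[-1.7242]
Step 34: x=[3.8911] v=[-1.4980]
Step 35: x=[3.8280] v=[-1.2626]
Step 36: x=[3.7770] v=[-1.0194]
Step 37: x=[3.7385] v=[-0.7699]
Step 38: x=[3.7127] v=[-0.5157]
Step 39: x=[3.6998] v=[-0.2583]
Step 40: x=[3.6998] v=[0.0007]
First v>=0 after going negative at step 40, time=2.0000

Answer: 2.0000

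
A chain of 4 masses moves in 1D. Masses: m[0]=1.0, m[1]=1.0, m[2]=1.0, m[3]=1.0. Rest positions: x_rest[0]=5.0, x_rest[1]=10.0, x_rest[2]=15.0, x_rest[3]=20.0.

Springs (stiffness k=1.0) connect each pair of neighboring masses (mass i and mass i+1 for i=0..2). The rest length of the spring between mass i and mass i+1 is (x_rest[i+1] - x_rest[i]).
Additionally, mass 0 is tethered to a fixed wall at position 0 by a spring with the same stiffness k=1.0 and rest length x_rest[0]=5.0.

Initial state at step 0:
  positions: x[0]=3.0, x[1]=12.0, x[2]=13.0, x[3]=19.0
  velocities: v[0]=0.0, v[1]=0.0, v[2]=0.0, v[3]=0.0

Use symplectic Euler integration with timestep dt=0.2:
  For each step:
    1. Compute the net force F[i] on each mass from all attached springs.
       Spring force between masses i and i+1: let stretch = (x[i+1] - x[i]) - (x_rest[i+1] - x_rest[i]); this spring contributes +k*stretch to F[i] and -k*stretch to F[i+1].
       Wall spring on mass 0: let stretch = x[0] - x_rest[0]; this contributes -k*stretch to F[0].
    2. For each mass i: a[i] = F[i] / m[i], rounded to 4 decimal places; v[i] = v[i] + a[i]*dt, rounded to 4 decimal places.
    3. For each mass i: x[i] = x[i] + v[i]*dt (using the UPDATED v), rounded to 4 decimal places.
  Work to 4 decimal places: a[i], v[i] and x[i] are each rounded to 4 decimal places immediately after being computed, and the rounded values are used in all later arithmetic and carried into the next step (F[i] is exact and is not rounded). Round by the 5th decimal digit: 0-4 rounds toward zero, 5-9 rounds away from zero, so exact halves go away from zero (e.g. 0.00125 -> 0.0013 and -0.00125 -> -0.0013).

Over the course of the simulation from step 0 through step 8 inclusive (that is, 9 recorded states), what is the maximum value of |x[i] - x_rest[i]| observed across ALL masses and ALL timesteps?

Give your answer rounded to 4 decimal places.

Answer: 2.8191

Derivation:
Step 0: x=[3.0000 12.0000 13.0000 19.0000] v=[0.0000 0.0000 0.0000 0.0000]
Step 1: x=[3.2400 11.6800 13.2000 18.9600] v=[1.2000 -1.6000 1.0000 -0.2000]
Step 2: x=[3.6880 11.0832 13.5696 18.8896] v=[2.2400 -2.9840 1.8480 -0.3520]
Step 3: x=[4.2843 10.2900 14.0525 18.8064] v=[2.9814 -3.9658 2.4147 -0.4160]
Step 4: x=[4.9494 9.4071 14.5751 18.7330] v=[3.3257 -4.4144 2.6130 -0.3668]
Step 5: x=[5.5949 8.5526 15.0573 18.6933] v=[3.2274 -4.2723 2.4110 -0.1984]
Step 6: x=[6.1349 7.8400 15.4248 18.7082] v=[2.7000 -3.5629 1.8373 0.0744]
Step 7: x=[6.4977 7.3626 15.6202 18.7917] v=[1.8140 -2.3870 0.9770 0.4177]
Step 8: x=[6.6352 7.1809 15.6122 18.9484] v=[0.6874 -0.9085 -0.0402 0.7834]
Max displacement = 2.8191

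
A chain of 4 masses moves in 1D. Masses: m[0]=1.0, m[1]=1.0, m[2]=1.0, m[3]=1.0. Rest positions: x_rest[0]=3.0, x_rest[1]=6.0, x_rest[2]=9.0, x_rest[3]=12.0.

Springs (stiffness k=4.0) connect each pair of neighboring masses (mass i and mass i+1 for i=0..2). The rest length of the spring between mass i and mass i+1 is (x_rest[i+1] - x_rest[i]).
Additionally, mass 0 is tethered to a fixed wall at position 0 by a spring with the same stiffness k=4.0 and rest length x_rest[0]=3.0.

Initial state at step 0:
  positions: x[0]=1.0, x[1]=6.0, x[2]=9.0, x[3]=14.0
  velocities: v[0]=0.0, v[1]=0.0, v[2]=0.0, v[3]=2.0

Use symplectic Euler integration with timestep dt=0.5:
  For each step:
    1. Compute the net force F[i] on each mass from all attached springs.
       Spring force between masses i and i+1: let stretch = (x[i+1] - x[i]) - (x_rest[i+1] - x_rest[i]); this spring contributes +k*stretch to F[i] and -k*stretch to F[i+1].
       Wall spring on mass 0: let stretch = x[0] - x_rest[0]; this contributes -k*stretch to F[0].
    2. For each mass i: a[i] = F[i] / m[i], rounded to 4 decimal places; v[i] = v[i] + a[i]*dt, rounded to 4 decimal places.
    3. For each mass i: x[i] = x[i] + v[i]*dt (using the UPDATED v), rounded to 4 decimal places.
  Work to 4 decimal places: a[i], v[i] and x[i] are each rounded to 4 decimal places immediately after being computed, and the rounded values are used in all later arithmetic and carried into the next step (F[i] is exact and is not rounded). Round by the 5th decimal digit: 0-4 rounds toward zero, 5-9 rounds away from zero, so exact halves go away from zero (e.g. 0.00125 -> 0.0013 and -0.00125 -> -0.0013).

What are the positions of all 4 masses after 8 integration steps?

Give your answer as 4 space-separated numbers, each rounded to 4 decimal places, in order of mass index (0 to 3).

Answer: 5.0000 6.0000 9.0000 11.0000

Derivation:
Step 0: x=[1.0000 6.0000 9.0000 14.0000] v=[0.0000 0.0000 0.0000 2.0000]
Step 1: x=[5.0000 4.0000 11.0000 13.0000] v=[8.0000 -4.0000 4.0000 -2.0000]
Step 2: x=[3.0000 10.0000 8.0000 13.0000] v=[-4.0000 12.0000 -6.0000 0.0000]
Step 3: x=[5.0000 7.0000 12.0000 11.0000] v=[4.0000 -6.0000 8.0000 -4.0000]
Step 4: x=[4.0000 7.0000 10.0000 13.0000] v=[-2.0000 0.0000 -4.0000 4.0000]
Step 5: x=[2.0000 7.0000 8.0000 15.0000] v=[-4.0000 0.0000 -4.0000 4.0000]
Step 6: x=[3.0000 3.0000 12.0000 13.0000] v=[2.0000 -8.0000 8.0000 -4.0000]
Step 7: x=[1.0000 8.0000 8.0000 13.0000] v=[-4.0000 10.0000 -8.0000 0.0000]
Step 8: x=[5.0000 6.0000 9.0000 11.0000] v=[8.0000 -4.0000 2.0000 -4.0000]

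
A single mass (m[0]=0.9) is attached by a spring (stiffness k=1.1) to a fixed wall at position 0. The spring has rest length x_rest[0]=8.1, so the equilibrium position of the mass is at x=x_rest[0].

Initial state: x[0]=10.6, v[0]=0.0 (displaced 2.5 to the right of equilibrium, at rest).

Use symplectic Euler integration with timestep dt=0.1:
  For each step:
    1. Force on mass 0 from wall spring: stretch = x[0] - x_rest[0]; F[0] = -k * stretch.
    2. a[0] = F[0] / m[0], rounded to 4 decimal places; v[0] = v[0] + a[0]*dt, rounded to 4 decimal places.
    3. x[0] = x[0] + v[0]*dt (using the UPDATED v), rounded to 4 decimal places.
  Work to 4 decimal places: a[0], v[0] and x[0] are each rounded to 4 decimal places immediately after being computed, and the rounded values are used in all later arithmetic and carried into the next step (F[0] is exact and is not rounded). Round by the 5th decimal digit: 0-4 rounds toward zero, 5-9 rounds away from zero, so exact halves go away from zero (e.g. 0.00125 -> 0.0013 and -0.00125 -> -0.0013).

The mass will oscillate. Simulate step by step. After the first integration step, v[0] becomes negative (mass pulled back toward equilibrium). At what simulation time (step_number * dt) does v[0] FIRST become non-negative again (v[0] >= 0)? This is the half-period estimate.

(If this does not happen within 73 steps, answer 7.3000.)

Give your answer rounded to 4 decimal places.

Step 0: x=[10.6000] v=[0.0000]
Step 1: x=[10.5694] v=[-0.3056]
Step 2: x=[10.5087] v=[-0.6074]
Step 3: x=[10.4185] v=[-0.9018]
Step 4: x=[10.3000] v=[-1.1852]
Step 5: x=[10.1546] v=[-1.4541]
Step 6: x=[9.9841] v=[-1.7052]
Step 7: x=[9.7906] v=[-1.9355]
Step 8: x=[9.5764] v=[-2.1421]
Step 9: x=[9.3441] v=[-2.3226]
Step 10: x=[9.0966] v=[-2.4747]
Step 11: x=[8.8370] v=[-2.5965]
Step 12: x=[8.5683] v=[-2.6866]
Step 13: x=[8.2939] v=[-2.7438]
Step 14: x=[8.0172] v=[-2.7675]
Step 15: x=[7.7415] v=[-2.7574]
Step 16: x=[7.4701] v=[-2.7136]
Step 17: x=[7.2064] v=[-2.6366]
Step 18: x=[6.9537] v=[-2.5274]
Step 19: x=[6.7150] v=[-2.3873]
Step 20: x=[6.4932] v=[-2.2180]
Step 21: x=[6.2910] v=[-2.0216]
Step 22: x=[6.1110] v=[-1.8005]
Step 23: x=[5.9553] v=[-1.5574]
Step 24: x=[5.8258] v=[-1.2953]
Step 25: x=[5.7241] v=[-1.0173]
Step 26: x=[5.6514] v=[-0.7269]
Step 27: x=[5.6086] v=[-0.4276]
Step 28: x=[5.5963] v=[-0.1231]
Step 29: x=[5.6146] v=[0.1829]
First v>=0 after going negative at step 29, time=2.9000

Answer: 2.9000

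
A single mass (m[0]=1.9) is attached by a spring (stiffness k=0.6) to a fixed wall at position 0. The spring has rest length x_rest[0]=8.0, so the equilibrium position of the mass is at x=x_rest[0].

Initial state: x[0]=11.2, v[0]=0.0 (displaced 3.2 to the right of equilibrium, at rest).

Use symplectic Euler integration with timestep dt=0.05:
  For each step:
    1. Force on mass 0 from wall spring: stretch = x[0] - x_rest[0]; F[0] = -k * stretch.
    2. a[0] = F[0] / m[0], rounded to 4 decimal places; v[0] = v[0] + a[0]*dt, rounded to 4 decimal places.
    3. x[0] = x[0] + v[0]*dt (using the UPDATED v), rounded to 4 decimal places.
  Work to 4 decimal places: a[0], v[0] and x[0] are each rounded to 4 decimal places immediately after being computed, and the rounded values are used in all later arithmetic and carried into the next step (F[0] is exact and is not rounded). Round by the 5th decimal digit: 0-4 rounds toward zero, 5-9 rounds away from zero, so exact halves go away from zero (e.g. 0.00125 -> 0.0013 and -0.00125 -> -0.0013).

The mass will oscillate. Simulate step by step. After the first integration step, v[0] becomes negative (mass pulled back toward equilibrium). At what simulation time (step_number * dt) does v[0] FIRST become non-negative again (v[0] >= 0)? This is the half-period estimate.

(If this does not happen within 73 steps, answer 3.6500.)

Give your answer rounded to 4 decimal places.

Step 0: x=[11.2000] v=[0.0000]
Step 1: x=[11.1975] v=[-0.0505]
Step 2: x=[11.1925] v=[-0.1010]
Step 3: x=[11.1849] v=[-0.1514]
Step 4: x=[11.1748] v=[-0.2017]
Step 5: x=[11.1622] v=[-0.2518]
Step 6: x=[11.1471] v=[-0.3017]
Step 7: x=[11.1295] v=[-0.3514]
Step 8: x=[11.1095] v=[-0.4008]
Step 9: x=[11.0870] v=[-0.4499]
Step 10: x=[11.0621] v=[-0.4986]
Step 11: x=[11.0348] v=[-0.5470]
Step 12: x=[11.0051] v=[-0.5949]
Step 13: x=[10.9730] v=[-0.6424]
Step 14: x=[10.9385] v=[-0.6893]
Step 15: x=[10.9017] v=[-0.7357]
Step 16: x=[10.8626] v=[-0.7815]
Step 17: x=[10.8213] v=[-0.8267]
Step 18: x=[10.7777] v=[-0.8712]
Step 19: x=[10.7319] v=[-0.9151]
Step 20: x=[10.6840] v=[-0.9582]
Step 21: x=[10.6340] v=[-1.0006]
Step 22: x=[10.5819] v=[-1.0422]
Step 23: x=[10.5278] v=[-1.0830]
Step 24: x=[10.4717] v=[-1.1229]
Step 25: x=[10.4136] v=[-1.1619]
Step 26: x=[10.3536] v=[-1.2000]
Step 27: x=[10.2917] v=[-1.2372]
Step 28: x=[10.2280] v=[-1.2734]
Step 29: x=[10.1626] v=[-1.3086]
Step 30: x=[10.0955] v=[-1.3427]
Step 31: x=[10.0267] v=[-1.3758]
Step 32: x=[9.9563] v=[-1.4078]
Step 33: x=[9.8844] v=[-1.4387]
Step 34: x=[9.8110] v=[-1.4685]
Step 35: x=[9.7361] v=[-1.4971]
Step 36: x=[9.6599] v=[-1.5245]
Step 37: x=[9.5824] v=[-1.5507]
Step 38: x=[9.5036] v=[-1.5757]
Step 39: x=[9.4236] v=[-1.5994]
Step 40: x=[9.3425] v=[-1.6219]
Step 41: x=[9.2603] v=[-1.6431]
Step 42: x=[9.1772] v=[-1.6630]
Step 43: x=[9.0931] v=[-1.6816]
Step 44: x=[9.0082] v=[-1.6989]
Step 45: x=[8.9225] v=[-1.7148]
Step 46: x=[8.8360] v=[-1.7294]
Step 47: x=[8.7489] v=[-1.7426]
Step 48: x=[8.6612] v=[-1.7544]
Step 49: x=[8.5730] v=[-1.7648]
Step 50: x=[8.4843] v=[-1.7738]
Step 51: x=[8.3952] v=[-1.7814]
Step 52: x=[8.3058] v=[-1.7876]
Step 53: x=[8.2162] v=[-1.7924]
Step 54: x=[8.1264] v=[-1.7958]
Step 55: x=[8.0365] v=[-1.7978]
Step 56: x=[7.9466] v=[-1.7984]
Step 57: x=[7.8567] v=[-1.7976]
Step 58: x=[7.7669] v=[-1.7953]
Step 59: x=[7.6773] v=[-1.7916]
Step 60: x=[7.5880] v=[-1.7865]
Step 61: x=[7.4990] v=[-1.7800]
Step 62: x=[7.4104] v=[-1.7721]
Step 63: x=[7.3223] v=[-1.7628]
Step 64: x=[7.2347] v=[-1.7521]
Step 65: x=[7.1477] v=[-1.7400]
Step 66: x=[7.0614] v=[-1.7265]
Step 67: x=[6.9758] v=[-1.7117]
Step 68: x=[6.8910] v=[-1.6955]
Step 69: x=[6.8071] v=[-1.6780]
Step 70: x=[6.7241] v=[-1.6592]
Step 71: x=[6.6421] v=[-1.6391]
Step 72: x=[6.5612] v=[-1.6177]
Step 73: x=[6.4815] v=[-1.5950]
v[0] did not become non-negative within 73 steps; using fallback time=3.6500

Answer: 3.6500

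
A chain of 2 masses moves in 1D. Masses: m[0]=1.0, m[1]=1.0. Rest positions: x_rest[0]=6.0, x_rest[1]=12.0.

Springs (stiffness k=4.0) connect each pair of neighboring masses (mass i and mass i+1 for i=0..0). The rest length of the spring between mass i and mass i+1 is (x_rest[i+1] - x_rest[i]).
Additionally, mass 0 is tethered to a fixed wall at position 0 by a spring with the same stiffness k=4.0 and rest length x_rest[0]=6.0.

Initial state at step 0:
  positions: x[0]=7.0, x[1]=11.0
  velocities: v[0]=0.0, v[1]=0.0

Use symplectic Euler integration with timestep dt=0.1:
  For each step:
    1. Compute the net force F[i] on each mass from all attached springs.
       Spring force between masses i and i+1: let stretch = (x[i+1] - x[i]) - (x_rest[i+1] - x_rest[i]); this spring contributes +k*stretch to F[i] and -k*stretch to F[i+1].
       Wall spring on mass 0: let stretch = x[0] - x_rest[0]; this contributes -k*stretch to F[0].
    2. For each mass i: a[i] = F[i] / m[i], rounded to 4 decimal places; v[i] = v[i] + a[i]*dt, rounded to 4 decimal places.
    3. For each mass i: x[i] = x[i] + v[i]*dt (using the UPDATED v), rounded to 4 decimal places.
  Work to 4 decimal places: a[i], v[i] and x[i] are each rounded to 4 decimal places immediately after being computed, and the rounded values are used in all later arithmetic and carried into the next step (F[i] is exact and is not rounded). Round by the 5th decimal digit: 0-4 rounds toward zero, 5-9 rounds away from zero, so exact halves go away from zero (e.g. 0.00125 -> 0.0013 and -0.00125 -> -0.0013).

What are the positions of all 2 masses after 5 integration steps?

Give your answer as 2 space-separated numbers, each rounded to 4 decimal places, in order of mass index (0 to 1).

Step 0: x=[7.0000 11.0000] v=[0.0000 0.0000]
Step 1: x=[6.8800 11.0800] v=[-1.2000 0.8000]
Step 2: x=[6.6528 11.2320] v=[-2.2720 1.5200]
Step 3: x=[6.3427 11.4408] v=[-3.1014 2.0883]
Step 4: x=[5.9828 11.6857] v=[-3.5992 2.4491]
Step 5: x=[5.6117 11.9425] v=[-3.7112 2.5679]

Answer: 5.6117 11.9425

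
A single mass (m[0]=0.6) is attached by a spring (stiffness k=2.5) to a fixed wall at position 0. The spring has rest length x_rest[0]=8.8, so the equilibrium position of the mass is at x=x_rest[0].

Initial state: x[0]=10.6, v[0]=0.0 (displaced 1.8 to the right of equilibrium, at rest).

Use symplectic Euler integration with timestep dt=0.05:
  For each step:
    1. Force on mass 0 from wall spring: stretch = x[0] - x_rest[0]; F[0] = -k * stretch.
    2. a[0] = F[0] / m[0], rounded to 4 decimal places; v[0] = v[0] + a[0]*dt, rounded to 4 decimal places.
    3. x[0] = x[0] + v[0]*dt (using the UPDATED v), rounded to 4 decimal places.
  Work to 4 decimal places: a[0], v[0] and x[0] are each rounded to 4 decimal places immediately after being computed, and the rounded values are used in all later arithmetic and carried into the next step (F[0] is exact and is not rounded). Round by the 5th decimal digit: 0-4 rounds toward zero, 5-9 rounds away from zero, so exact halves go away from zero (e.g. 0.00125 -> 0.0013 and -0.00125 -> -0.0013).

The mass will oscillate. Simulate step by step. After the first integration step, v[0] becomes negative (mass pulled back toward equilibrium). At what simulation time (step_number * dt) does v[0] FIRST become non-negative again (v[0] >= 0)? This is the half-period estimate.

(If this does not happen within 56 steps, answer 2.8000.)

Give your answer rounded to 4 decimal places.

Answer: 1.5500

Derivation:
Step 0: x=[10.6000] v=[0.0000]
Step 1: x=[10.5813] v=[-0.3750]
Step 2: x=[10.5440] v=[-0.7461]
Step 3: x=[10.4885] v=[-1.1094]
Step 4: x=[10.4154] v=[-1.4612]
Step 5: x=[10.3255] v=[-1.7977]
Step 6: x=[10.2197] v=[-2.1155]
Step 7: x=[10.0991] v=[-2.4113]
Step 8: x=[9.9650] v=[-2.6819]
Step 9: x=[9.8188] v=[-2.9246]
Step 10: x=[9.6620] v=[-3.1369]
Step 11: x=[9.4962] v=[-3.3165]
Step 12: x=[9.3231] v=[-3.4615]
Step 13: x=[9.1446] v=[-3.5705]
Step 14: x=[8.9625] v=[-3.6423]
Step 15: x=[8.7787] v=[-3.6762]
Step 16: x=[8.5951] v=[-3.6718]
Step 17: x=[8.4136] v=[-3.6291]
Step 18: x=[8.2362] v=[-3.5486]
Step 19: x=[8.0646] v=[-3.4311]
Step 20: x=[7.9007] v=[-3.2779]
Step 21: x=[7.7462] v=[-3.0905]
Step 22: x=[7.6027] v=[-2.8710]
Step 23: x=[7.4716] v=[-2.6216]
Step 24: x=[7.3544] v=[-2.3449]
Step 25: x=[7.2522] v=[-2.0437]
Step 26: x=[7.1661] v=[-1.7212]
Step 27: x=[7.0971] v=[-1.3808]
Step 28: x=[7.0458] v=[-1.0260]
Step 29: x=[7.0128] v=[-0.6605]
Step 30: x=[6.9984] v=[-0.2882]
Step 31: x=[7.0028] v=[0.0871]
First v>=0 after going negative at step 31, time=1.5500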